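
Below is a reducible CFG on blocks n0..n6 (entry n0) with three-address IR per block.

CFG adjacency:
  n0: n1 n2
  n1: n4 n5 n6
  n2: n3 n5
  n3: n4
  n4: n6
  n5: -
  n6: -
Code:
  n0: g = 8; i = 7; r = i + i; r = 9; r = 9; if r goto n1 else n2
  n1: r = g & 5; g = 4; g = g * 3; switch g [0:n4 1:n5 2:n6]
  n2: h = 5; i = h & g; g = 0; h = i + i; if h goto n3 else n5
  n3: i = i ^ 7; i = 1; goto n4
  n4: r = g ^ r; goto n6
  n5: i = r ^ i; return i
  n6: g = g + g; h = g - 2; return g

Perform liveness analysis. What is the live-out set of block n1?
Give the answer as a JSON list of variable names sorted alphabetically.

Per-block:
  n0 def {g,i,r} use ∅
  n1 def {g,r} use {g}
  n2 def {g,h,i} use {g}
  n3 def {i} use {i}
  n4 def {r} use {g,r}
  n5 def {i} use {i,r}
  n6 def {g,h} use {g}

Live sets:
  n0: in=∅ out={g,i,r}
  n1: in={g,i} out={g,i,r}
  n2: in={g,r} out={g,i,r}
  n3: in={g,i,r} out={g,r}
  n4: in={g,r} out={g}
  n5: in={i,r} out=∅
  n6: in={g} out=∅

live-out(n1) = ["g", "i", "r"]

Answer: ["g", "i", "r"]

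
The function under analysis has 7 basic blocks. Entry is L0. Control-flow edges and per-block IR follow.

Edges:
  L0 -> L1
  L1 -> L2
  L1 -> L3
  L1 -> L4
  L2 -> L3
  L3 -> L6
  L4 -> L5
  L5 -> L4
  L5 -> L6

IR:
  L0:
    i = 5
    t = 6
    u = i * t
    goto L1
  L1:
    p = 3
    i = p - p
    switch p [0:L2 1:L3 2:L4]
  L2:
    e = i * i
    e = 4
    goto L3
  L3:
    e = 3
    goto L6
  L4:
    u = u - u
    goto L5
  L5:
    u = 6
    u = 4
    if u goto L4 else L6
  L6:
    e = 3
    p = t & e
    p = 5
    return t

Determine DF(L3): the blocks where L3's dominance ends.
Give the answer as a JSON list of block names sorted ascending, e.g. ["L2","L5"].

Answer: ["L6"]

Working:
idom tree: L1←L0 L2←L1 L3←L1 L4←L1 L5←L4 L6←L1
Join-block Dom:
  L3: preds {L1,L2}: {L0,L1} ∩ {L0,L1,L2} = {L0,L1}; idom=L1
  L4: preds {L1,L5}: {L0,L1} ∩ {L0,L1,L4,L5} = {L0,L1}; idom=L1
  L6: preds {L3,L5}: {L0,L1,L3} ∩ {L0,L1,L4,L5} = {L0,L1}; idom=L1

DF walk-up:
  L3←L1: walk · to L1
  L3←L2: walk L2 to L1
  L4←L1: walk · to L1
  L4←L5: walk L5→L4 to L1
  L6←L3: walk L3 to L1
  L6←L5: walk L5→L4 to L1
  L0: DF=∅
  L1: DF=∅
  L2: DF={L3}
  L3: DF={L6}
  L4: DF={L4,L6}
  L5: DF={L4,L6}
  L6: DF=∅

DF(L3) = ["L6"]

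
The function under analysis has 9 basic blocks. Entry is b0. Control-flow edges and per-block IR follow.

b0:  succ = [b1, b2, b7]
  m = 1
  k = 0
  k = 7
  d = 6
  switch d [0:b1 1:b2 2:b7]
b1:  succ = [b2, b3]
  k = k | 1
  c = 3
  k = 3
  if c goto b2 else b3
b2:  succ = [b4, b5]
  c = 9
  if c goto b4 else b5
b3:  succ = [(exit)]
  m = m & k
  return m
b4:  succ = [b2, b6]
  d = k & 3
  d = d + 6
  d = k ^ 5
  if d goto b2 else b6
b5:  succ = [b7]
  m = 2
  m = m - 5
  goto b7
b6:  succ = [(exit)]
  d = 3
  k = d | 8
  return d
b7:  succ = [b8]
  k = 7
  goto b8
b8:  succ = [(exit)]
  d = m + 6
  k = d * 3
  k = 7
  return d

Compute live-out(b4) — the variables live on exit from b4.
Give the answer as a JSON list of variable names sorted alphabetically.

Answer: ["k"]

Analysis:
def/use:
  b0: def={d,k,m} ue=∅
  b1: def={c,k} ue={k}
  b2: def={c} ue=∅
  b3: def={m} ue={k,m}
  b4: def={d} ue={k}
  b5: def={m} ue=∅
  b6: def={d,k} ue=∅
  b7: def={k} ue=∅
  b8: def={d,k} ue={m}

Backward fixpoint:
  b0 li=∅ lo={k,m}
  b1 li={k,m} lo={k,m}
  b2 li={k} lo={k}
  b3 li={k,m} lo=∅
  b4 li={k} lo={k}
  b5 li=∅ lo={m}
  b6 li=∅ lo=∅
  b7 li={m} lo={m}
  b8 li={m} lo=∅

live-out(b4) = ["k"]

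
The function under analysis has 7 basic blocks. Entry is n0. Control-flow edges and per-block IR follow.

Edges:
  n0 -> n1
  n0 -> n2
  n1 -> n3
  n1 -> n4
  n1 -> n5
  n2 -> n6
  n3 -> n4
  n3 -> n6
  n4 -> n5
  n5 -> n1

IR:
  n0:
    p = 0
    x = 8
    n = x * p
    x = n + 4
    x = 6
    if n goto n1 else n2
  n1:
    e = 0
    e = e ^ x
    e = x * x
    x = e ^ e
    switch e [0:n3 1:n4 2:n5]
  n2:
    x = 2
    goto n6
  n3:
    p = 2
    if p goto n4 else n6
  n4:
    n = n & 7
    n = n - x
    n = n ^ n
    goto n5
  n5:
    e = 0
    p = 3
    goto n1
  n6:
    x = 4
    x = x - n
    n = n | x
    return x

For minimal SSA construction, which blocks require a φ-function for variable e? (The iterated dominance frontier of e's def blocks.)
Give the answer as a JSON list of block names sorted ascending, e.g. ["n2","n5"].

Answer: ["n1", "n6"]

Working:
idom tree: n1←n0 n2←n0 n3←n1 n4←n1 n5←n1 n6←n0
Dom∩ at merges:
  n1: preds {n0,n5}: {n0} ∩ {n0,n1,n5} = {n0}; idom=n0
  n4: preds {n1,n3}: {n0,n1} ∩ {n0,n1,n3} = {n0,n1}; idom=n1
  n5: preds {n1,n4}: {n0,n1} ∩ {n0,n1,n4} = {n0,n1}; idom=n1
  n6: preds {n2,n3}: {n0,n2} ∩ {n0,n1,n3} = {n0}; idom=n0

DF derivation:
  join n1 pred n0: · stop@n0
  join n1 pred n5: n5→n1 stop@n0
  join n4 pred n1: · stop@n1
  join n4 pred n3: n3 stop@n1
  join n5 pred n1: · stop@n1
  join n5 pred n4: n4 stop@n1
  join n6 pred n2: n2 stop@n0
  join n6 pred n3: n3→n1 stop@n0
  DF(n0)=∅
  DF(n1)={n1,n6}
  DF(n2)={n6}
  DF(n3)={n4,n6}
  DF(n4)={n5}
  DF(n5)={n1}
  DF(n6)=∅

φ for e: defs {n1,n5}
  DF⁺ = {n1,n6}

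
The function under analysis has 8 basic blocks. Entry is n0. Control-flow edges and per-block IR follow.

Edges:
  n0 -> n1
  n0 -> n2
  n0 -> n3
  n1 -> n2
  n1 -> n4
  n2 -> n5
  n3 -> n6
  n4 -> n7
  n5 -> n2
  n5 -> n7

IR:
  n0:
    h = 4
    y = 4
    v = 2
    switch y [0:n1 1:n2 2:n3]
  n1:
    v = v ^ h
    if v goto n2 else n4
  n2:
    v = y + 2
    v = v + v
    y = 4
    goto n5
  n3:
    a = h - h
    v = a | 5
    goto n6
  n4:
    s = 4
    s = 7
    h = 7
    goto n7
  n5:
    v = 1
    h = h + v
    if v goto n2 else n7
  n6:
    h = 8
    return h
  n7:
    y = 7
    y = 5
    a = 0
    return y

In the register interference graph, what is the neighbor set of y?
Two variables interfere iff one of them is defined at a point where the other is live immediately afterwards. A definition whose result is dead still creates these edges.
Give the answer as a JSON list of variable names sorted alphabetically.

Per-block:
  n0: {h,v,y} / ∅
  n1: {v} / {h,v}
  n2: {v,y} / {y}
  n3: {a,v} / {h}
  n4: {h,s} / ∅
  n5: {h,v} / {h}
  n6: {h} / ∅
  n7: {a,y} / ∅

Live sets:
  n0 li=∅ lo={h,v,y}
  n1 li={h,v,y} lo={h,y}
  n2 li={h,y} lo={h,y}
  n3 li={h} lo=∅
  n4 li=∅ lo=∅
  n5 li={h,y} lo={h,y}
  n6 li=∅ lo=∅
  n7 li=∅ lo=∅

Conflict graph:
  a↔{y}
  h↔{v,y}
  s↔∅
  v↔{h,y}
  y↔{a,h,v}

N(y) = ["a", "h", "v"]

Answer: ["a", "h", "v"]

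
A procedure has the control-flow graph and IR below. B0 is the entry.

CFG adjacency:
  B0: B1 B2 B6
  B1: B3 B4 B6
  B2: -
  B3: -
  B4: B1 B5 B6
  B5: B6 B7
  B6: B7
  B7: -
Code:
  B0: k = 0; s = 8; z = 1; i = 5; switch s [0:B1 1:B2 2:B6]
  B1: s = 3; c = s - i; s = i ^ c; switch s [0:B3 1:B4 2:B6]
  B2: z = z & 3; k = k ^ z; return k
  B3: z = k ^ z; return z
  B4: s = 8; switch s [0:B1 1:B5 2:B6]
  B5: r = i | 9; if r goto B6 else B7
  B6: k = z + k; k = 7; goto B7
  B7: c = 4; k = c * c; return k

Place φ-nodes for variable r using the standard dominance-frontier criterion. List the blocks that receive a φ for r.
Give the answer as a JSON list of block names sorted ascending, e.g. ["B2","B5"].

Answer: ["B6", "B7"]

Derivation:
idom tree: B1←B0 B2←B0 B3←B1 B4←B1 B5←B4 B6←B0 B7←B0
Join-block Dom:
  B1: preds {B0,B4}: {B0} ∩ {B0,B1,B4} = {B0}; idom=B0
  B6: preds {B0,B1,B4,B5}: {B0} ∩ {B0,B1} ∩ {B0,B1,B4} ∩ {B0,B1,B4,B5} = {B0}; idom=B0
  B7: preds {B5,B6}: {B0,B1,B4,B5} ∩ {B0,B6} = {B0}; idom=B0

DF walk-up:
  B1←B0: walk · to B0
  B1←B4: walk B4→B1 to B0
  B6←B0: walk · to B0
  B6←B1: walk B1 to B0
  B6←B4: walk B4→B1 to B0
  B6←B5: walk B5→B4→B1 to B0
  B7←B5: walk B5→B4→B1 to B0
  B7←B6: walk B6 to B0
  B0: DF=∅
  B1: DF={B1,B6,B7}
  B2: DF=∅
  B3: DF=∅
  B4: DF={B1,B6,B7}
  B5: DF={B6,B7}
  B6: DF={B7}
  B7: DF=∅

φ for r: defs {B5}
  DF⁺ = {B6,B7}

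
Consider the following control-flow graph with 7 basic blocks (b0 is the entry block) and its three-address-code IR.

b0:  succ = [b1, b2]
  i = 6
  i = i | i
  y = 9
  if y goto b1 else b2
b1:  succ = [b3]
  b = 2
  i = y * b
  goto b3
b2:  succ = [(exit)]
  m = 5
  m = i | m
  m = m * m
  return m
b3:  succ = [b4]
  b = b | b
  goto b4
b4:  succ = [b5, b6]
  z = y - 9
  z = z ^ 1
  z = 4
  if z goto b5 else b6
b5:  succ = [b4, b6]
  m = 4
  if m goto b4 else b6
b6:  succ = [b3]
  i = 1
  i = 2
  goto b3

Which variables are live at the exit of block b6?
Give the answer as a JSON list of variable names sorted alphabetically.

Block summaries:
  b0 def {i,y} use ∅
  b1 def {b,i} use {y}
  b2 def {m} use {i}
  b3 def {b} use {b}
  b4 def {z} use {y}
  b5 def {m} use ∅
  b6 def {i} use ∅

Live sets:
  live b0: ∅→{i,y}
  live b1: {y}→{b,y}
  live b2: {i}→∅
  live b3: {b,y}→{b,y}
  live b4: {b,y}→{b,y}
  live b5: {b,y}→{b,y}
  live b6: {b,y}→{b,y}

live-out(b6) = ["b", "y"]

Answer: ["b", "y"]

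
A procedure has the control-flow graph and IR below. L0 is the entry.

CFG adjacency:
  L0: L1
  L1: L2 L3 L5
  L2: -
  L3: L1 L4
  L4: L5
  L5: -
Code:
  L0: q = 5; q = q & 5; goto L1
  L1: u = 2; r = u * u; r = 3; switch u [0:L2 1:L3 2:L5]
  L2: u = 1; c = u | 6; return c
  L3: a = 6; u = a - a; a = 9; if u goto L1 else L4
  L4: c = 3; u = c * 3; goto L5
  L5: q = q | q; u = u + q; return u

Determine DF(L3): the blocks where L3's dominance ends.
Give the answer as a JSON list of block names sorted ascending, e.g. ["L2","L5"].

Answer: ["L1", "L5"]

Derivation:
idom tree: L1←L0 L2←L1 L3←L1 L4←L3 L5←L1
Join-block Dom:
  L1: preds {L0,L3}: {L0} ∩ {L0,L1,L3} = {L0}; idom=L0
  L5: preds {L1,L4}: {L0,L1} ∩ {L0,L1,L3,L4} = {L0,L1}; idom=L1

Frontier:
  join L1 pred L0: · stop@L0
  join L1 pred L3: L3→L1 stop@L0
  join L5 pred L1: · stop@L1
  join L5 pred L4: L4→L3 stop@L1
  L0 → ∅
  L1 → {L1}
  L2 → ∅
  L3 → {L1,L5}
  L4 → {L5}
  L5 → ∅

DF(L3) = ["L1", "L5"]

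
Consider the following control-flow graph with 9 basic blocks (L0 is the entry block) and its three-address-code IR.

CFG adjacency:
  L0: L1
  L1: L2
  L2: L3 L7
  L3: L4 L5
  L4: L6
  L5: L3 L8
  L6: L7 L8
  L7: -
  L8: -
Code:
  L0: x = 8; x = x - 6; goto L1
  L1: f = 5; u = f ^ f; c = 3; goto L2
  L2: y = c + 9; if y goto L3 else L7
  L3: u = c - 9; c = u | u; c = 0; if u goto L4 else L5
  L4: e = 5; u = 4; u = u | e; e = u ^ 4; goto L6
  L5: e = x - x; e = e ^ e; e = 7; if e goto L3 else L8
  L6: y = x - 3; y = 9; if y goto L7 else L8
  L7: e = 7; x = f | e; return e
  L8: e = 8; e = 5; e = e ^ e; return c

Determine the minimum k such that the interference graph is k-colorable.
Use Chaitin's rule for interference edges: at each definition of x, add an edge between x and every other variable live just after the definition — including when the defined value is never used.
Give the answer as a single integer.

def/use:
  L0: def={x} ue=∅
  L1: def={c,f,u} ue=∅
  L2: def={y} ue={c}
  L3: def={c,u} ue={c}
  L4: def={e,u} ue=∅
  L5: def={e} ue={x}
  L6: def={y} ue={x}
  L7: def={e,x} ue={f}
  L8: def={e} ue={c}

Live sets:
  L0: in=∅ out={x}
  L1: in={x} out={c,f,x}
  L2: in={c,f,x} out={c,f,x}
  L3: in={c,f,x} out={c,f,x}
  L4: in={c,f,x} out={c,f,x}
  L5: in={c,f,x} out={c,f,x}
  L6: in={c,f,x} out={c,f}
  L7: in={f} out=∅
  L8: in={c} out=∅

Interfere edges:
  c — {e,f,u,x,y}
  e — {c,f,u,x}
  f — {c,e,u,x,y}
  u — {c,e,f,x}
  x — {c,e,f,u,y}
  y — {c,f,x}

Colouring:
  clique {c,e,f,u,x} ⇒ need ≥ 5
  5-colouring: c0={c}  c1={f}  c2={x}  c3={e,y}  c4={u}
  χ = 5

Answer: 5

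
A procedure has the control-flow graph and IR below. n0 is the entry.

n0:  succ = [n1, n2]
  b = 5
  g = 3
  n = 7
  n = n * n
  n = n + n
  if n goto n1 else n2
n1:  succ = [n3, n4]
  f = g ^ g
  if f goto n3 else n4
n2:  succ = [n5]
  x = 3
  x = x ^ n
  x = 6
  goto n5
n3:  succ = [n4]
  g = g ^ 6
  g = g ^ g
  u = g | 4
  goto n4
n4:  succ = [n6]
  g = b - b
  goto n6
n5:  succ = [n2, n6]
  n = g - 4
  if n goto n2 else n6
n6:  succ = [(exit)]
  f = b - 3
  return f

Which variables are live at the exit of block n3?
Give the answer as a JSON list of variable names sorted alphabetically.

Block summaries:
  n0: {b,g,n} / ∅
  n1: {f} / {g}
  n2: {x} / {n}
  n3: {g,u} / {g}
  n4: {g} / {b}
  n5: {n} / {g}
  n6: {f} / {b}

Liveness:
  n0: in=∅ out={b,g,n}
  n1: in={b,g} out={b,g}
  n2: in={b,g,n} out={b,g}
  n3: in={b,g} out={b}
  n4: in={b} out={b}
  n5: in={b,g} out={b,g,n}
  n6: in={b} out=∅

live-out(n3) = ["b"]

Answer: ["b"]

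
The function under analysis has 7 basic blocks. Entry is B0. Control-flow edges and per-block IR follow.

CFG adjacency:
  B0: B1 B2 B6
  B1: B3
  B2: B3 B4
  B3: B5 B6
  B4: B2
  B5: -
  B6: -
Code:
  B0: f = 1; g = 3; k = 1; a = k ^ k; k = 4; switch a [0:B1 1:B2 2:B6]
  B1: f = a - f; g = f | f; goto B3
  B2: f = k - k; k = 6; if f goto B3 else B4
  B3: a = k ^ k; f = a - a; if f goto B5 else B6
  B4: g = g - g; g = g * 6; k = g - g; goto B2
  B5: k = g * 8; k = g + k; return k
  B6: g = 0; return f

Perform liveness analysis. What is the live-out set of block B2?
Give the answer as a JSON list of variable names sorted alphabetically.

def/use:
  B0 def {a,f,g,k} use ∅
  B1 def {f,g} use {a,f}
  B2 def {f,k} use {k}
  B3 def {a,f} use {k}
  B4 def {g,k} use {g}
  B5 def {k} use {g}
  B6 def {g} use {f}

Live sets:
  live B0: ∅→{a,f,g,k}
  live B1: {a,f,k}→{g,k}
  live B2: {g,k}→{g,k}
  live B3: {g,k}→{f,g}
  live B4: {g}→{g,k}
  live B5: {g}→∅
  live B6: {f}→∅

live-out(B2) = ["g", "k"]

Answer: ["g", "k"]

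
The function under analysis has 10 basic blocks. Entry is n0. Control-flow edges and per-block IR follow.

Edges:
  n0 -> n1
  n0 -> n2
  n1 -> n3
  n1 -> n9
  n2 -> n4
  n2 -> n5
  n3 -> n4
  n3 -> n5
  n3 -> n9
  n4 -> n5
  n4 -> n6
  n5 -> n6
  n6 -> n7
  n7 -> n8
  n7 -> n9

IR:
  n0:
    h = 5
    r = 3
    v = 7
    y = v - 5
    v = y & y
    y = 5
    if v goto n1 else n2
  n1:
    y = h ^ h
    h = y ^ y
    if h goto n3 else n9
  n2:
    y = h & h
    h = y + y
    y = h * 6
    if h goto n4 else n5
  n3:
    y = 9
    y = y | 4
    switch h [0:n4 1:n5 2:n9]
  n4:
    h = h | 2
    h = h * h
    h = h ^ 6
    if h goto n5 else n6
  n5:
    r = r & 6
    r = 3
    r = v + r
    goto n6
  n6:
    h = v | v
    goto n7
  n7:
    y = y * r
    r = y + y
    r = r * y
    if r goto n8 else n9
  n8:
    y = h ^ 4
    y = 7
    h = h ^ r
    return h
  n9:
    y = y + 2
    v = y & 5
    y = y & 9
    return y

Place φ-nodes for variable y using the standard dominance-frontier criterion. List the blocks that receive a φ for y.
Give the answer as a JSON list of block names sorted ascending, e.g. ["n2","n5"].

idom tree: n1←n0 n2←n0 n3←n1 n4←n0 n5←n0 n6←n0 n7←n6 n8←n7 n9←n0
Dom∩ at merges:
  n4: preds {n2,n3}: {n0,n2} ∩ {n0,n1,n3} = {n0}; idom=n0
  n5: preds {n2,n3,n4}: {n0,n2} ∩ {n0,n1,n3} ∩ {n0,n4} = {n0}; idom=n0
  n6: preds {n4,n5}: {n0,n4} ∩ {n0,n5} = {n0}; idom=n0
  n9: preds {n1,n3,n7}: {n0,n1} ∩ {n0,n1,n3} ∩ {n0,n6,n7} = {n0}; idom=n0

Frontier:
  join n4 pred n2: n2 stop@n0
  join n4 pred n3: n3→n1 stop@n0
  join n5 pred n2: n2 stop@n0
  join n5 pred n3: n3→n1 stop@n0
  join n5 pred n4: n4 stop@n0
  join n6 pred n4: n4 stop@n0
  join n6 pred n5: n5 stop@n0
  join n9 pred n1: n1 stop@n0
  join n9 pred n3: n3→n1 stop@n0
  join n9 pred n7: n7→n6 stop@n0
  n0: DF=∅
  n1: DF={n4,n5,n9}
  n2: DF={n4,n5}
  n3: DF={n4,n5,n9}
  n4: DF={n5,n6}
  n5: DF={n6}
  n6: DF={n9}
  n7: DF={n9}
  n8: DF=∅
  n9: DF=∅

φ for y: defs {n0,n1,n2,n3,n7,n8,n9}
  DF⁺ = {n4,n5,n6,n9}

Answer: ["n4", "n5", "n6", "n9"]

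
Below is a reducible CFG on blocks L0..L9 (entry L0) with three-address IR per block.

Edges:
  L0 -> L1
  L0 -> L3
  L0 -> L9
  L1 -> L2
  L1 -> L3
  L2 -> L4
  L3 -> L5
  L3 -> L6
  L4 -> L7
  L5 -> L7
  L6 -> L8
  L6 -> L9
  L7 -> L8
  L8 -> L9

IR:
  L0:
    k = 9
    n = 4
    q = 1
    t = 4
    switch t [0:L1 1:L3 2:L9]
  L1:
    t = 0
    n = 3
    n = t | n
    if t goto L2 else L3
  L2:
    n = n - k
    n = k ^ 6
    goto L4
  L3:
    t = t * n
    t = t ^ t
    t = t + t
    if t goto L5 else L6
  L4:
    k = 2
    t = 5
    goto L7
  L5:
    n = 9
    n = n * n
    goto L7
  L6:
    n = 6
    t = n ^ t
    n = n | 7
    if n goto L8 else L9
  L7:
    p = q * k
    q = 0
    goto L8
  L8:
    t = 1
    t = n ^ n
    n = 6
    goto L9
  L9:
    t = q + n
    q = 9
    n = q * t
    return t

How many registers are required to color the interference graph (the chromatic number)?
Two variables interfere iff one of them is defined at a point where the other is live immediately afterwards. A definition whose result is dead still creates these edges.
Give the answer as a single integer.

Answer: 4

Analysis:
Per-block:
  L0 def {k,n,q,t} use ∅
  L1 def {n,t} use ∅
  L2 def {n} use {k,n}
  L3 def {t} use {n,t}
  L4 def {k,t} use ∅
  L5 def {n} use ∅
  L6 def {n,t} use {t}
  L7 def {p,q} use {k,q}
  L8 def {n,t} use {n}
  L9 def {n,q,t} use {n,q}

Liveness:
  L0: in=∅ out={k,n,q,t}
  L1: in={k,q} out={k,n,q,t}
  L2: in={k,n,q} out={n,q}
  L3: in={k,n,q,t} out={k,q,t}
  L4: in={n,q} out={k,n,q}
  L5: in={k,q} out={k,n,q}
  L6: in={q,t} out={n,q}
  L7: in={k,n,q} out={n,q}
  L8: in={n,q} out={n,q}
  L9: in={n,q} out=∅

Interference:
  k — {n,q,t}
  n — {k,p,q,t}
  p — {n}
  q — {k,n,t}
  t — {k,n,q}

Registers:
  {k,n,q,t} pairwise interfere (4-clique) ⇒ χ ≥ 4
  4-colouring: R0={n}  R1={k,p}  R2={q}  R3={t}
  χ = 4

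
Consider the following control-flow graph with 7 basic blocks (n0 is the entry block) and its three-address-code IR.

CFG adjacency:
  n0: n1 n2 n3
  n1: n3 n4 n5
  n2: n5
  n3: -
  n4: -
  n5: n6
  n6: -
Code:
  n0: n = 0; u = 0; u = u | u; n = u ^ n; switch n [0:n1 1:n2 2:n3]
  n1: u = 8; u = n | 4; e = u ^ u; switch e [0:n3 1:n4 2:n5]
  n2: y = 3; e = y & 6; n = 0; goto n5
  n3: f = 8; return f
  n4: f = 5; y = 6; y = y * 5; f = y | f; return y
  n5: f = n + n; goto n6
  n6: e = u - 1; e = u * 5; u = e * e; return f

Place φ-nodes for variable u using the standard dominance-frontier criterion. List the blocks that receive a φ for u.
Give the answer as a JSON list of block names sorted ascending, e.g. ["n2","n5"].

Answer: ["n3", "n5"]

Analysis:
idom tree: n1←n0 n2←n0 n3←n0 n4←n1 n5←n0 n6←n5
Join-block Dom:
  n3: preds {n0,n1}: {n0} ∩ {n0,n1} = {n0}; idom=n0
  n5: preds {n1,n2}: {n0,n1} ∩ {n0,n2} = {n0}; idom=n0

Frontier:
  join n3 pred n0: · stop@n0
  join n3 pred n1: n1 stop@n0
  join n5 pred n1: n1 stop@n0
  join n5 pred n2: n2 stop@n0
  n0: DF=∅
  n1: DF={n3,n5}
  n2: DF={n5}
  n3: DF=∅
  n4: DF=∅
  n5: DF=∅
  n6: DF=∅

φ for u: defs {n0,n1,n6}
  DF⁺ = {n3,n5}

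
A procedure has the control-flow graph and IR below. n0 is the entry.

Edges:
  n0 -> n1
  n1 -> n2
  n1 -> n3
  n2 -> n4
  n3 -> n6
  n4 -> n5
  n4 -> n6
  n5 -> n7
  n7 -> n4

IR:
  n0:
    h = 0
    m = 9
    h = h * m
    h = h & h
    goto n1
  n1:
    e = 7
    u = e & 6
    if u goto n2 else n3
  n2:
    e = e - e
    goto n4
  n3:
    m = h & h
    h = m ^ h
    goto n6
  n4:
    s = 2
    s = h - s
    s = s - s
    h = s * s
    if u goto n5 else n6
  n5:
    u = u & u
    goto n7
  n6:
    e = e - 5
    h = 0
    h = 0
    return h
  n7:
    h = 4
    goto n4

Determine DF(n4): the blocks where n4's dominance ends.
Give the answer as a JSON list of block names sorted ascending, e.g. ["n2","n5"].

Answer: ["n4", "n6"]

Working:
idom tree: n1←n0 n2←n1 n3←n1 n4←n2 n5←n4 n6←n1 n7←n5
Join-block Dom:
  n4: preds {n2,n7}: {n0,n1,n2} ∩ {n0,n1,n2,n4,n5,n7} = {n0,n1,n2}; idom=n2
  n6: preds {n3,n4}: {n0,n1,n3} ∩ {n0,n1,n2,n4} = {n0,n1}; idom=n1

Frontier:
  join n4 pred n2: · stop@n2
  join n4 pred n7: n7→n5→n4 stop@n2
  join n6 pred n3: n3 stop@n1
  join n6 pred n4: n4→n2 stop@n1
  DF(n0)=∅
  DF(n1)=∅
  DF(n2)={n6}
  DF(n3)={n6}
  DF(n4)={n4,n6}
  DF(n5)={n4}
  DF(n6)=∅
  DF(n7)={n4}

DF(n4) = ["n4", "n6"]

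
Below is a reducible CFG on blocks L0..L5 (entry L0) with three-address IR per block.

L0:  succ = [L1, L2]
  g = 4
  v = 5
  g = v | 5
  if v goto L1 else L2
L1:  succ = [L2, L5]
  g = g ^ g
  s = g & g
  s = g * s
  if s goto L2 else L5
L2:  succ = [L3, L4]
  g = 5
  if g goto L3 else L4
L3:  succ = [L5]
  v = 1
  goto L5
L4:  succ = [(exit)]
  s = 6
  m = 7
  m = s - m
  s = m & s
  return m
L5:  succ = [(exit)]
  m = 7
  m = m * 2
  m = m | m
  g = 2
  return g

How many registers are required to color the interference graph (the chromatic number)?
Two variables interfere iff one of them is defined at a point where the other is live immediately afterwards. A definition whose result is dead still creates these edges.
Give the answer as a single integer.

Answer: 2

Derivation:
def/use:
  L0: {g,v} / ∅
  L1: {g,s} / {g}
  L2: {g} / ∅
  L3: {v} / ∅
  L4: {m,s} / ∅
  L5: {g,m} / ∅

Live sets:
  L0: in=∅ out={g}
  L1: in={g} out=∅
  L2: in=∅ out=∅
  L3: in=∅ out=∅
  L4: in=∅ out=∅
  L5: in=∅ out=∅

Interfere edges:
  g↔{s,v}
  m↔{s}
  s↔{g,m}
  v↔{g}

Colouring:
  lower bound: {g,s} mutually conflict ⇒ χ ≥ 2
  2-colouring: r0={g,m}  r1={s,v}
  χ = 2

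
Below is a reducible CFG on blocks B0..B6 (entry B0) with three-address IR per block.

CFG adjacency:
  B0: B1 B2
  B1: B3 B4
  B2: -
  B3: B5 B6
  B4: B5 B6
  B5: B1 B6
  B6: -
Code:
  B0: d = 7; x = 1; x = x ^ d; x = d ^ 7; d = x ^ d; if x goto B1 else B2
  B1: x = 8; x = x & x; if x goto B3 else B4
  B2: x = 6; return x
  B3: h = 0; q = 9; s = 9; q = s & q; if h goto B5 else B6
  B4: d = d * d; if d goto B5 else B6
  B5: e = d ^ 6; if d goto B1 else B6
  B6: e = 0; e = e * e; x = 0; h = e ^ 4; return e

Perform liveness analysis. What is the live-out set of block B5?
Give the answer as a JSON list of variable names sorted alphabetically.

def/use:
  B0: {d,x} / ∅
  B1: {x} / ∅
  B2: {x} / ∅
  B3: {h,q,s} / ∅
  B4: {d} / {d}
  B5: {e} / {d}
  B6: {e,h,x} / ∅

Live sets:
  B0 li=∅ lo={d}
  B1 li={d} lo={d}
  B2 li=∅ lo=∅
  B3 li={d} lo={d}
  B4 li={d} lo={d}
  B5 li={d} lo={d}
  B6 li=∅ lo=∅

live-out(B5) = ["d"]

Answer: ["d"]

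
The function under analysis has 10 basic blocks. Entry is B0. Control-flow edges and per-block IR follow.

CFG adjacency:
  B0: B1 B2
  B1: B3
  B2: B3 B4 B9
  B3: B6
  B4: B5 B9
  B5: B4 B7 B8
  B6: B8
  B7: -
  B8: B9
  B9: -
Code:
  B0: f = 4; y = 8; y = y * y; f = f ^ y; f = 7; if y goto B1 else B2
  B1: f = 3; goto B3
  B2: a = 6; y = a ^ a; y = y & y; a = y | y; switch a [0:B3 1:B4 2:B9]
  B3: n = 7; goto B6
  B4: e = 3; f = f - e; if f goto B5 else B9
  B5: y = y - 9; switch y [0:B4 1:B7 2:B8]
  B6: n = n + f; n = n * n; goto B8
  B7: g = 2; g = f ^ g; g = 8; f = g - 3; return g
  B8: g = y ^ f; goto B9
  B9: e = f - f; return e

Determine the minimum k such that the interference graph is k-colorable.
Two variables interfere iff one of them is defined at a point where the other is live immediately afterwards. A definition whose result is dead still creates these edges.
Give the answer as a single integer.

Answer: 3

Derivation:
def/use:
  B0: {f,y} / ∅
  B1: {f} / ∅
  B2: {a,y} / ∅
  B3: {n} / ∅
  B4: {e,f} / {f}
  B5: {y} / {y}
  B6: {n} / {f,n}
  B7: {f,g} / {f}
  B8: {g} / {f,y}
  B9: {e} / {f}

Backward fixpoint:
  live B0: ∅→{f,y}
  live B1: {y}→{f,y}
  live B2: {f}→{f,y}
  live B3: {f,y}→{f,n,y}
  live B4: {f,y}→{f,y}
  live B5: {f,y}→{f,y}
  live B6: {f,n,y}→{f,y}
  live B7: {f}→∅
  live B8: {f,y}→{f}
  live B9: {f}→∅

Interference:
  a: {f,y}
  e: {f,y}
  f: {a,e,g,n,y}
  g: {f}
  n: {f,y}
  y: {a,e,f,n}

Colouring:
  clique {a,f,y} ⇒ need ≥ 3
  assign a→R2 e→R2 f→R0 g→R1 n→R2 y→R1 — no edge inside a register ⇒ χ ≤ 3
  χ = 3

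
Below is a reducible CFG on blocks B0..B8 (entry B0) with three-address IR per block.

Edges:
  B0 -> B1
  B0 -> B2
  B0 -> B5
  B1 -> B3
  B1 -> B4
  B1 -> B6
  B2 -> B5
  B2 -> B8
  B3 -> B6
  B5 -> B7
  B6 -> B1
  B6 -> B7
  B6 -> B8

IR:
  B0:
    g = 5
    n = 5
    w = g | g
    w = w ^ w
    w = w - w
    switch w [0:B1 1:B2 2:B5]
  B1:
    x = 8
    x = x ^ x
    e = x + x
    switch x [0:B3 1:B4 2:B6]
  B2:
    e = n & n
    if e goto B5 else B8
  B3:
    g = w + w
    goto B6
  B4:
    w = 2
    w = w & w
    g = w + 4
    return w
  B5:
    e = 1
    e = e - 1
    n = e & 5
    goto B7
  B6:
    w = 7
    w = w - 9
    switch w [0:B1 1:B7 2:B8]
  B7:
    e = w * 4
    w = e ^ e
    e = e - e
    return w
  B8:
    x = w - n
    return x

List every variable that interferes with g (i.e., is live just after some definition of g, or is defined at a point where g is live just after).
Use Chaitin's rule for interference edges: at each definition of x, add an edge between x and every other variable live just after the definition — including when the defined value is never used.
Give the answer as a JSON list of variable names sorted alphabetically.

def/use:
  B0: def={g,n,w} ue=∅
  B1: def={e,x} ue=∅
  B2: def={e} ue={n}
  B3: def={g} ue={w}
  B4: def={g,w} ue=∅
  B5: def={e,n} ue=∅
  B6: def={w} ue=∅
  B7: def={e,w} ue={w}
  B8: def={x} ue={n,w}

Live sets:
  B0 li=∅ lo={n,w}
  B1 li={n,w} lo={n,w}
  B2 li={n,w} lo={n,w}
  B3 li={n,w} lo={n}
  B4 li=∅ lo=∅
  B5 li={w} lo={w}
  B6 li={n} lo={n,w}
  B7 li={w} lo=∅
  B8 li={n,w} lo=∅

Conflict graph:
  e↔{n,w,x}
  g↔{n,w}
  n↔{e,g,w,x}
  w↔{e,g,n,x}
  x↔{e,n,w}

N(g) = ["n", "w"]

Answer: ["n", "w"]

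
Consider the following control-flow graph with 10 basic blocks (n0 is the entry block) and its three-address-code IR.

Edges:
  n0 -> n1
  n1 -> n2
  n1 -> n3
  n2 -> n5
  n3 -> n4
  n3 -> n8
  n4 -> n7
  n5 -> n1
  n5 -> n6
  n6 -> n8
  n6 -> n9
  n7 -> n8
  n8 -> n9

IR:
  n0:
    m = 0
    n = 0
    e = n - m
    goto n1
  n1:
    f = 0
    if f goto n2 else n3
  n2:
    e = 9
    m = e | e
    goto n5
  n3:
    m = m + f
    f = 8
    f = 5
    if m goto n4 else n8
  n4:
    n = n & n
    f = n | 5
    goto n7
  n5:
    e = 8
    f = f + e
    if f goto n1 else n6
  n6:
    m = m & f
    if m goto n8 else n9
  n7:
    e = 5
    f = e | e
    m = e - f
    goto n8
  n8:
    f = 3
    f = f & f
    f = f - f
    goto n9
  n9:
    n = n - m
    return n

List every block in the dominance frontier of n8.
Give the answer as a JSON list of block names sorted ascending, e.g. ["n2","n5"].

Answer: ["n9"]

Analysis:
idom tree: n1←n0 n2←n1 n3←n1 n4←n3 n5←n2 n6←n5 n7←n4 n8←n1 n9←n1
Dom∩ at merges:
  n1: preds {n0,n5}: {n0} ∩ {n0,n1,n2,n5} = {n0}; idom=n0
  n8: preds {n3,n6,n7}: {n0,n1,n3} ∩ {n0,n1,n2,n5,n6} ∩ {n0,n1,n3,n4,n7} = {n0,n1}; idom=n1
  n9: preds {n6,n8}: {n0,n1,n2,n5,n6} ∩ {n0,n1,n8} = {n0,n1}; idom=n1

DF derivation:
  join n1 pred n0: · stop@n0
  join n1 pred n5: n5→n2→n1 stop@n0
  join n8 pred n3: n3 stop@n1
  join n8 pred n6: n6→n5→n2 stop@n1
  join n8 pred n7: n7→n4→n3 stop@n1
  join n9 pred n6: n6→n5→n2 stop@n1
  join n9 pred n8: n8 stop@n1
  n0: DF=∅
  n1: DF={n1}
  n2: DF={n1,n8,n9}
  n3: DF={n8}
  n4: DF={n8}
  n5: DF={n1,n8,n9}
  n6: DF={n8,n9}
  n7: DF={n8}
  n8: DF={n9}
  n9: DF=∅

DF(n8) = ["n9"]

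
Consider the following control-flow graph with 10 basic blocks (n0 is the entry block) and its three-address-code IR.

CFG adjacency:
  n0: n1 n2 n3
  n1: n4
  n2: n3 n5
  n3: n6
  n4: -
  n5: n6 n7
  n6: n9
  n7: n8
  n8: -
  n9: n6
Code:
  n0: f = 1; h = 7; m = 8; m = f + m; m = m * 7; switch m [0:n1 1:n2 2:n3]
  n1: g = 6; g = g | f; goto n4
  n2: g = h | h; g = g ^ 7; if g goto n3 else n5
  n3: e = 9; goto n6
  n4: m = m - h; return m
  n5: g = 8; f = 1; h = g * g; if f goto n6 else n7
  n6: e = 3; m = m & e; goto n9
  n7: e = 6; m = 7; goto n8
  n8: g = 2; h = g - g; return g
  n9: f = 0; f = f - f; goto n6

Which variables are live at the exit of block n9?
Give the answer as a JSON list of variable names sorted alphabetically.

Answer: ["m"]

Derivation:
Per-block:
  n0: def={f,h,m} ue=∅
  n1: def={g} ue={f}
  n2: def={g} ue={h}
  n3: def={e} ue=∅
  n4: def={m} ue={h,m}
  n5: def={f,g,h} ue=∅
  n6: def={e,m} ue={m}
  n7: def={e,m} ue=∅
  n8: def={g,h} ue=∅
  n9: def={f} ue=∅

Backward fixpoint:
  n0: in=∅ out={f,h,m}
  n1: in={f,h,m} out={h,m}
  n2: in={h,m} out={m}
  n3: in={m} out={m}
  n4: in={h,m} out=∅
  n5: in={m} out={m}
  n6: in={m} out={m}
  n7: in=∅ out=∅
  n8: in=∅ out=∅
  n9: in={m} out={m}

live-out(n9) = ["m"]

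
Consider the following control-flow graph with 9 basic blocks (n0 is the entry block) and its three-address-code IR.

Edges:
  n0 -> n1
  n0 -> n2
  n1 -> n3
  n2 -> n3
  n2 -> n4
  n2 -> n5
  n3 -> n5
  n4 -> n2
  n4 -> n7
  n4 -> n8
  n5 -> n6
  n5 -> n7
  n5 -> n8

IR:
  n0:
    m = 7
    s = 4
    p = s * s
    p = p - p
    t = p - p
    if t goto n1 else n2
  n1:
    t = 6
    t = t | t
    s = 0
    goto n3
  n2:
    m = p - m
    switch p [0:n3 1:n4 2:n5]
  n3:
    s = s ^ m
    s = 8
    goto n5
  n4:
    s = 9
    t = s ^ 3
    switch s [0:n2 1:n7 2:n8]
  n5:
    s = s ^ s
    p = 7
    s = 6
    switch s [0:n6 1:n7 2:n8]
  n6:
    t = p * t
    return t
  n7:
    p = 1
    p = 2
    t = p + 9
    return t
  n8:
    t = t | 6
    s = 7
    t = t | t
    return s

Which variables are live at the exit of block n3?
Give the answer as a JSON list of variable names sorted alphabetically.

Answer: ["s", "t"]

Working:
Block summaries:
  n0 def {m,p,s,t} use ∅
  n1 def {s,t} use ∅
  n2 def {m} use {m,p}
  n3 def {s} use {m,s}
  n4 def {s,t} use ∅
  n5 def {p,s} use {s}
  n6 def {t} use {p,t}
  n7 def {p,t} use ∅
  n8 def {s,t} use {t}

Live sets:
  n0 li=∅ lo={m,p,s,t}
  n1 li={m} lo={m,s,t}
  n2 li={m,p,s,t} lo={m,p,s,t}
  n3 li={m,s,t} lo={s,t}
  n4 li={m,p} lo={m,p,s,t}
  n5 li={s,t} lo={p,t}
  n6 li={p,t} lo=∅
  n7 li=∅ lo=∅
  n8 li={t} lo=∅

live-out(n3) = ["s", "t"]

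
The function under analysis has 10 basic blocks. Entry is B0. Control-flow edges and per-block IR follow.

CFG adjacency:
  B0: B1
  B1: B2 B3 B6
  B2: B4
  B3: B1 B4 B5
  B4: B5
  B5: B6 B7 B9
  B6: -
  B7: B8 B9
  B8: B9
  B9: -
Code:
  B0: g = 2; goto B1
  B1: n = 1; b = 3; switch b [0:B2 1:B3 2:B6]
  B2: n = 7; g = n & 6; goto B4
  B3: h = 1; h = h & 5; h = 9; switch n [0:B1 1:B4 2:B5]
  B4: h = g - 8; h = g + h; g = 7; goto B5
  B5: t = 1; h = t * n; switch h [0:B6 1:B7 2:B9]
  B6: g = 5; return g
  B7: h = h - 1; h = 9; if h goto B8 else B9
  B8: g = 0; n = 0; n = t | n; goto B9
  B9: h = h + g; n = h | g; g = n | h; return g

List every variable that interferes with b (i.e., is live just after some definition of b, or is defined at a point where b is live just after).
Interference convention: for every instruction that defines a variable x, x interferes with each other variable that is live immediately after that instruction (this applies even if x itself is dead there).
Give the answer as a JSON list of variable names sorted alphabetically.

def/use:
  B0: {g} / ∅
  B1: {b,n} / ∅
  B2: {g,n} / ∅
  B3: {h} / {n}
  B4: {g,h} / {g}
  B5: {h,t} / {n}
  B6: {g} / ∅
  B7: {h} / {h}
  B8: {g,n} / {t}
  B9: {g,h,n} / {g,h}

Live sets:
  B0: in=∅ out={g}
  B1: in={g} out={g,n}
  B2: in=∅ out={g,n}
  B3: in={g,n} out={g,n}
  B4: in={g,n} out={g,n}
  B5: in={g,n} out={g,h,t}
  B6: in=∅ out=∅
  B7: in={g,h,t} out={g,h,t}
  B8: in={h,t} out={g,h}
  B9: in={g,h} out=∅

Conflict graph:
  b — {g,n}
  g — {b,h,n,t}
  h — {g,n,t}
  n — {b,g,h,t}
  t — {g,h,n}

N(b) = ["g", "n"]

Answer: ["g", "n"]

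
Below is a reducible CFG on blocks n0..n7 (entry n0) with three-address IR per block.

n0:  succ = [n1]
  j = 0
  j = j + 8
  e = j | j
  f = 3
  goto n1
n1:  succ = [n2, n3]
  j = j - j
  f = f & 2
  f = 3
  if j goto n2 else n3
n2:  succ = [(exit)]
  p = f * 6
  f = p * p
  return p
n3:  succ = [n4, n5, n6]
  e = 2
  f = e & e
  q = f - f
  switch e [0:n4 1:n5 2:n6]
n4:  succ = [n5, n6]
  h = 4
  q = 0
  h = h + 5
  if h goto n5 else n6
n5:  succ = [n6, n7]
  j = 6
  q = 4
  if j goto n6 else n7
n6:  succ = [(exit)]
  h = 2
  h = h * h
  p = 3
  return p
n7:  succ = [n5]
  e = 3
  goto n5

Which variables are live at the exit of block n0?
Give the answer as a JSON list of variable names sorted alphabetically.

Answer: ["f", "j"]

Derivation:
Per-block:
  n0: {e,f,j} / ∅
  n1: {f,j} / {f,j}
  n2: {f,p} / {f}
  n3: {e,f,q} / ∅
  n4: {h,q} / ∅
  n5: {j,q} / ∅
  n6: {h,p} / ∅
  n7: {e} / ∅

Liveness:
  live n0: ∅→{f,j}
  live n1: {f,j}→{f}
  live n2: {f}→∅
  live n3: ∅→∅
  live n4: ∅→∅
  live n5: ∅→∅
  live n6: ∅→∅
  live n7: ∅→∅

live-out(n0) = ["f", "j"]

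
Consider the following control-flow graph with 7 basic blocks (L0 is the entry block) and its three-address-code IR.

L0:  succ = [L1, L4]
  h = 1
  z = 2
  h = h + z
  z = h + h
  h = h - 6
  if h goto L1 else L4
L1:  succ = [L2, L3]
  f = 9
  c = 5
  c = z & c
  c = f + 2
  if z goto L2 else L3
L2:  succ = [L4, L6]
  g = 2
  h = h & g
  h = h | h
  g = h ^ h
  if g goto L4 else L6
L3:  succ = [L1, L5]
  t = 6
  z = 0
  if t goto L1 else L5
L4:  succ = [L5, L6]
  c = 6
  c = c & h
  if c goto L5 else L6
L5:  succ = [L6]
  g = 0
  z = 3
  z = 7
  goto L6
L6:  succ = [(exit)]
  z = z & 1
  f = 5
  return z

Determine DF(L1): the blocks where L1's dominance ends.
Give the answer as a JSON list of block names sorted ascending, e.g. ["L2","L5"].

idom tree: L1←L0 L2←L1 L3←L1 L4←L0 L5←L0 L6←L0
Dom∩ at merges:
  L1: preds {L0,L3}: {L0} ∩ {L0,L1,L3} = {L0}; idom=L0
  L4: preds {L0,L2}: {L0} ∩ {L0,L1,L2} = {L0}; idom=L0
  L5: preds {L3,L4}: {L0,L1,L3} ∩ {L0,L4} = {L0}; idom=L0
  L6: preds {L2,L4,L5}: {L0,L1,L2} ∩ {L0,L4} ∩ {L0,L5} = {L0}; idom=L0

DF walk-up:
  join L1 pred L0: · stop@L0
  join L1 pred L3: L3→L1 stop@L0
  join L4 pred L0: · stop@L0
  join L4 pred L2: L2→L1 stop@L0
  join L5 pred L3: L3→L1 stop@L0
  join L5 pred L4: L4 stop@L0
  join L6 pred L2: L2→L1 stop@L0
  join L6 pred L4: L4 stop@L0
  join L6 pred L5: L5 stop@L0
  L0 → ∅
  L1 → {L1,L4,L5,L6}
  L2 → {L4,L6}
  L3 → {L1,L5}
  L4 → {L5,L6}
  L5 → {L6}
  L6 → ∅

DF(L1) = ["L1", "L4", "L5", "L6"]

Answer: ["L1", "L4", "L5", "L6"]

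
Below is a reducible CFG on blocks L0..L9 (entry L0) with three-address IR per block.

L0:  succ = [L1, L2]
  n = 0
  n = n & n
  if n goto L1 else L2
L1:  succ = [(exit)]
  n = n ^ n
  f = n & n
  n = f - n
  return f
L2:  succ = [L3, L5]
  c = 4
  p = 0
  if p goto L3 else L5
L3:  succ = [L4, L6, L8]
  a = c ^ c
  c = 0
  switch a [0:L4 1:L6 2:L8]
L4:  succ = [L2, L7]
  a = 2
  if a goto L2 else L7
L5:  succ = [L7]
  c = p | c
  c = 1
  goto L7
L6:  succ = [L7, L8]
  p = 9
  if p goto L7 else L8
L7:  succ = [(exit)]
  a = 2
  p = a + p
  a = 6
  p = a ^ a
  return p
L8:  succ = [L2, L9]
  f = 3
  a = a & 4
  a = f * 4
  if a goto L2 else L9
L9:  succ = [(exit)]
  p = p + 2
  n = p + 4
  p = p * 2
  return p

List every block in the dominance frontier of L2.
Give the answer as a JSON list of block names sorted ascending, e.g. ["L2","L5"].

Answer: ["L2"]

Derivation:
idom tree: L1←L0 L2←L0 L3←L2 L4←L3 L5←L2 L6←L3 L7←L2 L8←L3 L9←L8
Dom∩ at merges:
  L2: preds {L0,L4,L8}: {L0} ∩ {L0,L2,L3,L4} ∩ {L0,L2,L3,L8} = {L0}; idom=L0
  L7: preds {L4,L5,L6}: {L0,L2,L3,L4} ∩ {L0,L2,L5} ∩ {L0,L2,L3,L6} = {L0,L2}; idom=L2
  L8: preds {L3,L6}: {L0,L2,L3} ∩ {L0,L2,L3,L6} = {L0,L2,L3}; idom=L3

DF walk-up:
  L2←L0: walk · to L0
  L2←L4: walk L4→L3→L2 to L0
  L2←L8: walk L8→L3→L2 to L0
  L7←L4: walk L4→L3 to L2
  L7←L5: walk L5 to L2
  L7←L6: walk L6→L3 to L2
  L8←L3: walk · to L3
  L8←L6: walk L6 to L3
  L0: DF=∅
  L1: DF=∅
  L2: DF={L2}
  L3: DF={L2,L7}
  L4: DF={L2,L7}
  L5: DF={L7}
  L6: DF={L7,L8}
  L7: DF=∅
  L8: DF={L2}
  L9: DF=∅

DF(L2) = ["L2"]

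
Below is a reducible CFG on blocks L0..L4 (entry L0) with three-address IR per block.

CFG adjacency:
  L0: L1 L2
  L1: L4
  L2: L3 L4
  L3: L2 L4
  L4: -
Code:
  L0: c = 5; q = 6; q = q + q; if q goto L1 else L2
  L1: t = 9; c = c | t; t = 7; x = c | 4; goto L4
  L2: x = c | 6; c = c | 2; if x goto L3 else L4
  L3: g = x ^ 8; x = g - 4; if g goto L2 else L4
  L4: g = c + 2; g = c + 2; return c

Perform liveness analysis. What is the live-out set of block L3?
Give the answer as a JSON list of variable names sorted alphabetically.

Block summaries:
  L0: def={c,q} ue=∅
  L1: def={c,t,x} ue={c}
  L2: def={c,x} ue={c}
  L3: def={g,x} ue={x}
  L4: def={g} ue={c}

Backward fixpoint:
  L0 li=∅ lo={c}
  L1 li={c} lo={c}
  L2 li={c} lo={c,x}
  L3 li={c,x} lo={c}
  L4 li={c} lo=∅

live-out(L3) = ["c"]

Answer: ["c"]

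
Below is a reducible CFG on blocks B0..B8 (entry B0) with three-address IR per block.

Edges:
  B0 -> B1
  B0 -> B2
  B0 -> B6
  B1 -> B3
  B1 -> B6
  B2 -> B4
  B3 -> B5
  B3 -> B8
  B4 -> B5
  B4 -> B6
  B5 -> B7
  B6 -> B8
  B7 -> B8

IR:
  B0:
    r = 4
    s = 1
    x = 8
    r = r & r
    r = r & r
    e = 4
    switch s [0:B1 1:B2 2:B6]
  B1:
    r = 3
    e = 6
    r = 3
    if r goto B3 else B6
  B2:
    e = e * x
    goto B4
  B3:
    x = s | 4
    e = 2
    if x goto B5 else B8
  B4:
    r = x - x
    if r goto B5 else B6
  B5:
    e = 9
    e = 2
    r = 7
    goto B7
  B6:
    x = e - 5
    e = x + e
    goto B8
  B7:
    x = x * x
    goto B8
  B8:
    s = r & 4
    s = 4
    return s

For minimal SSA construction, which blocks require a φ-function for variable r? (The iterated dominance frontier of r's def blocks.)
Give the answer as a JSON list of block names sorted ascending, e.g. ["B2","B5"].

idom tree: B1←B0 B2←B0 B3←B1 B4←B2 B5←B0 B6←B0 B7←B5 B8←B0
Join-block Dom:
  B5: preds {B3,B4}: {B0,B1,B3} ∩ {B0,B2,B4} = {B0}; idom=B0
  B6: preds {B0,B1,B4}: {B0} ∩ {B0,B1} ∩ {B0,B2,B4} = {B0}; idom=B0
  B8: preds {B3,B6,B7}: {B0,B1,B3} ∩ {B0,B6} ∩ {B0,B5,B7} = {B0}; idom=B0

Frontier:
  join B5 pred B3: B3→B1 stop@B0
  join B5 pred B4: B4→B2 stop@B0
  join B6 pred B0: · stop@B0
  join B6 pred B1: B1 stop@B0
  join B6 pred B4: B4→B2 stop@B0
  join B8 pred B3: B3→B1 stop@B0
  join B8 pred B6: B6 stop@B0
  join B8 pred B7: B7→B5 stop@B0
  B0: DF=∅
  B1: DF={B5,B6,B8}
  B2: DF={B5,B6}
  B3: DF={B5,B8}
  B4: DF={B5,B6}
  B5: DF={B8}
  B6: DF={B8}
  B7: DF={B8}
  B8: DF=∅

φ for r: defs {B0,B1,B4,B5}
  DF⁺ = {B5,B6,B8}

Answer: ["B5", "B6", "B8"]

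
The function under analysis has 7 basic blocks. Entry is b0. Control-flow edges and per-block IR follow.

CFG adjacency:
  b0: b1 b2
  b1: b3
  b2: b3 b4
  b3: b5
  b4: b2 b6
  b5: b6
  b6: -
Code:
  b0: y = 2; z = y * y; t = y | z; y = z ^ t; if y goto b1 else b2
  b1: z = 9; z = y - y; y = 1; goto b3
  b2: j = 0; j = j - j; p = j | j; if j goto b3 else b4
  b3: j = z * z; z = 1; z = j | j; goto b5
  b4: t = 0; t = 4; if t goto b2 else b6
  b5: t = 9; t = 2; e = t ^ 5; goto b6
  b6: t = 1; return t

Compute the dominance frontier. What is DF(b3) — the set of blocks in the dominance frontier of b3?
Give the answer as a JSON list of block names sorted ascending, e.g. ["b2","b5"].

idom tree: b1←b0 b2←b0 b3←b0 b4←b2 b5←b3 b6←b0
Dom∩ at merges:
  b2: preds {b0,b4}: {b0} ∩ {b0,b2,b4} = {b0}; idom=b0
  b3: preds {b1,b2}: {b0,b1} ∩ {b0,b2} = {b0}; idom=b0
  b6: preds {b4,b5}: {b0,b2,b4} ∩ {b0,b3,b5} = {b0}; idom=b0

DF derivation:
  b2←b0: walk · to b0
  b2←b4: walk b4→b2 to b0
  b3←b1: walk b1 to b0
  b3←b2: walk b2 to b0
  b6←b4: walk b4→b2 to b0
  b6←b5: walk b5→b3 to b0
  b0 → ∅
  b1 → {b3}
  b2 → {b2,b3,b6}
  b3 → {b6}
  b4 → {b2,b6}
  b5 → {b6}
  b6 → ∅

DF(b3) = ["b6"]

Answer: ["b6"]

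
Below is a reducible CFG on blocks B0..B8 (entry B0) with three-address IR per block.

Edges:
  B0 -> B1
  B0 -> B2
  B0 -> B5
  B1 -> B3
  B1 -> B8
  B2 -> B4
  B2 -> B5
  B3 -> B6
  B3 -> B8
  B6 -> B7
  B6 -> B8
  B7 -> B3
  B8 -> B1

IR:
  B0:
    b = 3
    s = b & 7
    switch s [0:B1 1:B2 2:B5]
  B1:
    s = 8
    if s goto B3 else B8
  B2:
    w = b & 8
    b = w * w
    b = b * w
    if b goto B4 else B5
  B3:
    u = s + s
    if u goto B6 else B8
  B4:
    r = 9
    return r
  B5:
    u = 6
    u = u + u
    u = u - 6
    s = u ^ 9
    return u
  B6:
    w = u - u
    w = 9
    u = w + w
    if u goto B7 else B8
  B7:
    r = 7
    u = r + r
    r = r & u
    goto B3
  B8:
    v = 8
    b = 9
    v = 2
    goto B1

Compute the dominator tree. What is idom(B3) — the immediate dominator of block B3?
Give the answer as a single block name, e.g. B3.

idom tree: B1←B0 B2←B0 B3←B1 B4←B2 B5←B0 B6←B3 B7←B6 B8←B1
Dom at joins:
  B1: preds {B0,B8}: {B0} ∩ {B0,B1,B8} = {B0}; idom=B0
  B3: preds {B1,B7}: {B0,B1} ∩ {B0,B1,B3,B6,B7} = {B0,B1}; idom=B1
  B5: preds {B0,B2}: {B0} ∩ {B0,B2} = {B0}; idom=B0
  B8: preds {B1,B3,B6}: {B0,B1} ∩ {B0,B1,B3} ∩ {B0,B1,B3,B6} = {B0,B1}; idom=B1

idom(B3) = B1

Answer: B1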